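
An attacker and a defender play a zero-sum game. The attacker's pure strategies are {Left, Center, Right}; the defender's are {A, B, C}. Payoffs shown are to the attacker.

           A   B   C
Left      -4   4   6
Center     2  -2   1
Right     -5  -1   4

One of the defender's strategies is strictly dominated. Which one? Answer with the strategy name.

C

B holds the attacker's payoff strictly below C in every row: 4 < 6, -2 < 1, -1 < 4.
So C is strictly dominated for the defender.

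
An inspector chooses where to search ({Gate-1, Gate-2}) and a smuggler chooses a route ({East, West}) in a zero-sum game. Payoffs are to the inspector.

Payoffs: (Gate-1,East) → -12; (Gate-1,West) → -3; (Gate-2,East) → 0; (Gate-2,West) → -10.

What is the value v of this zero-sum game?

-120/19

Row minima: Gate-1 → -12, Gate-2 → -10; maximin = -10.
Column maxima: East → 0, West → -3; minimax = -3.
-10 ≠ -3, so there is no saddle point; optimal play is mixed.
Let the inspector play Gate-1 with probability p. Expected payoff against East: (-12)p + 0(1−p) = −12p; against West: (-3)p + (-10)(1−p) = 7p − 10.
Setting these equal: −12p = 7p − 10 ⇒ −19p = -10 ⇒ p = 10/19, and the value is (-12)·(10/19) = -120/19.
For the smuggler: with q = P(East), equating Gate-1's and Gate-2's payoffs gives −9q − 3 = 10q − 10 ⇒ q = 7/19.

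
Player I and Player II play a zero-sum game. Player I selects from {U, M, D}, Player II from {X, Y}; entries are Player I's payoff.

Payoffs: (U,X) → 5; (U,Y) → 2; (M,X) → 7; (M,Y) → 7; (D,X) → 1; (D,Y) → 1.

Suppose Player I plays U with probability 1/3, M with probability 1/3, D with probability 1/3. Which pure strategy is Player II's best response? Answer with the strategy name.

If Player II plays X, Player I's expected payoff is (1/3)·5 + (1/3)·7 + (1/3)·1 = 13/3.
If Player II plays Y, Player I's expected payoff is (1/3)·2 + (1/3)·7 + (1/3)·1 = 10/3.
Player II minimizes Player I's payoff; the smallest is 10/3, so the best response is Y.

Y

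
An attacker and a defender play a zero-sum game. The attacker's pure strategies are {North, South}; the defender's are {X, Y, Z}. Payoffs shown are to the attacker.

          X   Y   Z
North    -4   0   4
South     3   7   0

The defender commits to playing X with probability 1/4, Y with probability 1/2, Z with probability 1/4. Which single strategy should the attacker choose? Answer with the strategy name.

South

Expected payoff of North: (1/4)·(-4) + (1/2)·0 + (1/4)·4 = 0.
Expected payoff of South: (1/4)·3 + (1/2)·7 + (1/4)·0 = 17/4.
The largest is 17/4, so the attacker's best response is South.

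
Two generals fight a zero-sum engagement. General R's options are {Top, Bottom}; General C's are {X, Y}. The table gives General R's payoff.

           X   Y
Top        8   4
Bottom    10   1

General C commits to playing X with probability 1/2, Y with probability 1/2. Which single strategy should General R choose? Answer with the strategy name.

Expected payoff of Top: (1/2)·8 + (1/2)·4 = 6.
Expected payoff of Bottom: (1/2)·10 + (1/2)·1 = 11/2.
The largest is 6, so General R's best response is Top.

Top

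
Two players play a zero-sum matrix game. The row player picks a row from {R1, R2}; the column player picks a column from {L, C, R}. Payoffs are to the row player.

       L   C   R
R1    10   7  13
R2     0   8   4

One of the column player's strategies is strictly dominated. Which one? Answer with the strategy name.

R

L holds the row player's payoff strictly below R in every row: 10 < 13, 0 < 4.
So R is strictly dominated for the column player.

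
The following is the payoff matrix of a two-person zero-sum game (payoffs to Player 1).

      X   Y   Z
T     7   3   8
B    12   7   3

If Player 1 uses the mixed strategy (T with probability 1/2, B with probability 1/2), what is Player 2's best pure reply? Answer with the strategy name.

If Player 2 plays X, Player 1's expected payoff is (1/2)·7 + (1/2)·12 = 19/2.
If Player 2 plays Y, Player 1's expected payoff is (1/2)·3 + (1/2)·7 = 5.
If Player 2 plays Z, Player 1's expected payoff is (1/2)·8 + (1/2)·3 = 11/2.
Player 2 minimizes Player 1's payoff; the smallest is 5, so the best response is Y.

Y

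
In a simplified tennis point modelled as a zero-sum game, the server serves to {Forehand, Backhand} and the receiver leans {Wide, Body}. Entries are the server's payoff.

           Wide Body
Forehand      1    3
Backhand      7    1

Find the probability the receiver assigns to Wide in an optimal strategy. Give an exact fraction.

1/4

Row minima: Forehand → 1, Backhand → 1; maximin = 1.
Column maxima: Wide → 7, Body → 3; minimax = 3.
1 ≠ 3, so there is no saddle point; optimal play is mixed.
Let the server play Forehand with probability p. Expected payoff against Wide: 1p + 7(1−p) = −6p + 7; against Body: 3p + 1(1−p) = 2p + 1.
Setting these equal: −6p + 7 = 2p + 1 ⇒ −8p = -6 ⇒ p = 3/4, and the value is (-6)·(3/4) + 7 = 5/2.
For the receiver: with q = P(Wide), equating Forehand's and Backhand's payoffs gives −2q + 3 = 6q + 1 ⇒ q = 1/4.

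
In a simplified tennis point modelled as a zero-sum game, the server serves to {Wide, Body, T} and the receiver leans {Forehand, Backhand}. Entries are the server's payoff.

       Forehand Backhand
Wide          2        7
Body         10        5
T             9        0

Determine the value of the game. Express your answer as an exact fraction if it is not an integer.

Row minima: Wide → 2, Body → 5, T → 0; maximin = 5.
Column maxima: Forehand → 10, Backhand → 7; minimax = 7.
5 ≠ 7, so there is no saddle point; optimal play is mixed.
T is strictly dominated by Body, so the server never plays it.
On the remaining 2×2 (Wide, Body vs Forehand, Backhand):
Let the server play Wide with probability p. Expected payoff against Forehand: 2p + 10(1−p) = −8p + 10; against Backhand: 7p + 5(1−p) = 2p + 5.
Setting these equal: −8p + 10 = 2p + 5 ⇒ −10p = -5 ⇒ p = 1/2, and the value is (-8)·(1/2) + 10 = 6.
For the receiver: with q = P(Forehand), equating Wide's and Body's payoffs gives −5q + 7 = 5q + 5 ⇒ q = 1/5.

6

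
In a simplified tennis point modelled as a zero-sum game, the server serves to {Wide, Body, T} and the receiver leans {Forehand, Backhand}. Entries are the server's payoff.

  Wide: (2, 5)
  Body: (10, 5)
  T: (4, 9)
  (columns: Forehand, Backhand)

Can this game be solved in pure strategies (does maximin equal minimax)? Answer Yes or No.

No

Row minima: Wide → 2, Body → 5, T → 4; maximin = 5.
Column maxima: Forehand → 10, Backhand → 9; minimax = 9.
5 ≠ 9, so no pure-strategy equilibrium exists.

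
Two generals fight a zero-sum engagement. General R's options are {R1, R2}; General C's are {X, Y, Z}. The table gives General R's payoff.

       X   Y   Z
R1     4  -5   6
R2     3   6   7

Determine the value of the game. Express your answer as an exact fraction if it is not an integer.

13/4

Row minima: R1 → -5, R2 → 3; maximin = 3.
Column maxima: X → 4, Y → 6, Z → 7; minimax = 4.
3 ≠ 4, so there is no saddle point; optimal play is mixed.
Z is strictly dominated by X (it gives General R strictly more in every row), so General C never plays it.
On the remaining 2×2 (R1, R2 vs X, Y):
Let General R play R1 with probability p. Expected payoff against X: 4p + 3(1−p) = p + 3; against Y: (-5)p + 6(1−p) = −11p + 6.
Setting these equal: p + 3 = −11p + 6 ⇒ 12p = 3 ⇒ p = 1/4, and the value is (1)·(1/4) + 3 = 13/4.
For General C: with q = P(X), equating R1's and R2's payoffs gives 9q − 5 = −3q + 6 ⇒ q = 11/12.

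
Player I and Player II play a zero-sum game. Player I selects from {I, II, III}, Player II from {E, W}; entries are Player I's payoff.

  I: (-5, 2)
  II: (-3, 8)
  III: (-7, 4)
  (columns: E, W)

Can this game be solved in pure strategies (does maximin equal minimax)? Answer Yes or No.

Yes

Row minima: I → -5, II → -3, III → -7; maximin = -3.
Column maxima: E → -3, W → 8; minimax = -3.
maximin = minimax = -3, so a saddle point exists.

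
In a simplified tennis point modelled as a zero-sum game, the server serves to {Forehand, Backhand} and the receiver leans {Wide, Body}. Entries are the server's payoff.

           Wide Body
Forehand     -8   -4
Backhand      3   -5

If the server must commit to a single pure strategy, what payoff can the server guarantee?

Row minima: Forehand → -8, Backhand → -5.
The best of these is -5.

-5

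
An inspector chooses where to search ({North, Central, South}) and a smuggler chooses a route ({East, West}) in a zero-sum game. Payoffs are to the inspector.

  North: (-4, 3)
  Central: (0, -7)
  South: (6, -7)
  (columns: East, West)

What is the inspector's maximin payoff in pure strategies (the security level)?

Row minima: North → -4, Central → -7, South → -7.
The best of these is -4.

-4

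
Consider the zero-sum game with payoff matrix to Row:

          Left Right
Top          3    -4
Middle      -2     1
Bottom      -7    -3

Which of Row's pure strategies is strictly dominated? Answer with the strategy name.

Bottom

Middle gives a strictly higher payoff than Bottom against every column: -2 > -7, 1 > -3.
So Bottom is strictly dominated and Row never plays it.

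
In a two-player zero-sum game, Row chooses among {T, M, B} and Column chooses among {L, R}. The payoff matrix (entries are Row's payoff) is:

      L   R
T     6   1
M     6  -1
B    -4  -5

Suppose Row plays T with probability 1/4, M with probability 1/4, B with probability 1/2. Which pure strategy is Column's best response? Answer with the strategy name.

If Column plays L, Row's expected payoff is (1/4)·6 + (1/4)·6 + (1/2)·(-4) = 1.
If Column plays R, Row's expected payoff is (1/4)·1 + (1/4)·(-1) + (1/2)·(-5) = -5/2.
Column minimizes Row's payoff; the smallest is -5/2, so the best response is R.

R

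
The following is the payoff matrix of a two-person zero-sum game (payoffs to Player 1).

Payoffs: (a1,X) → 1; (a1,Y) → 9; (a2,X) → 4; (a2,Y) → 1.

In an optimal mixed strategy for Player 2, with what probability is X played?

8/11

Row minima: a1 → 1, a2 → 1; maximin = 1.
Column maxima: X → 4, Y → 9; minimax = 4.
1 ≠ 4, so there is no saddle point; optimal play is mixed.
Let Player 1 play a1 with probability p. Expected payoff against X: 1p + 4(1−p) = −3p + 4; against Y: 9p + 1(1−p) = 8p + 1.
Setting these equal: −3p + 4 = 8p + 1 ⇒ −11p = -3 ⇒ p = 3/11, and the value is (-3)·(3/11) + 4 = 35/11.
For Player 2: with q = P(X), equating a1's and a2's payoffs gives −8q + 9 = 3q + 1 ⇒ q = 8/11.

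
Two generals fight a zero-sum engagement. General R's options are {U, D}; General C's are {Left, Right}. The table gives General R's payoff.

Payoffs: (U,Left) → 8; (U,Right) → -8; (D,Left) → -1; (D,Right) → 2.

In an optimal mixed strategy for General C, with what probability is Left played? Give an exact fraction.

Row minima: U → -8, D → -1; maximin = -1.
Column maxima: Left → 8, Right → 2; minimax = 2.
-1 ≠ 2, so there is no saddle point; optimal play is mixed.
Let General R play U with probability p. Expected payoff against Left: 8p + (-1)(1−p) = 9p − 1; against Right: (-8)p + 2(1−p) = −10p + 2.
Setting these equal: 9p − 1 = −10p + 2 ⇒ 19p = 3 ⇒ p = 3/19, and the value is (9)·(3/19) − 1 = 8/19.
For General C: with q = P(Left), equating U's and D's payoffs gives 16q − 8 = −3q + 2 ⇒ q = 10/19.

10/19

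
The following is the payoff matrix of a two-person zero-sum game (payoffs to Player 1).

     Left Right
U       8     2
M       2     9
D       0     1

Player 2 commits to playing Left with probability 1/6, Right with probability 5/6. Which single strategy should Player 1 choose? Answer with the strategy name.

M

Expected payoff of U: (1/6)·8 + (5/6)·2 = 3.
Expected payoff of M: (1/6)·2 + (5/6)·9 = 47/6.
Expected payoff of D: (1/6)·0 + (5/6)·1 = 5/6.
The largest is 47/6, so Player 1's best response is M.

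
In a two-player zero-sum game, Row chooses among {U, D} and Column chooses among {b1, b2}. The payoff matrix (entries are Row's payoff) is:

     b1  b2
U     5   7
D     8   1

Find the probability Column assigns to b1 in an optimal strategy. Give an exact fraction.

Row minima: U → 5, D → 1; maximin = 5.
Column maxima: b1 → 8, b2 → 7; minimax = 7.
5 ≠ 7, so there is no saddle point; optimal play is mixed.
Let Row play U with probability p. Expected payoff against b1: 5p + 8(1−p) = −3p + 8; against b2: 7p + 1(1−p) = 6p + 1.
Setting these equal: −3p + 8 = 6p + 1 ⇒ −9p = -7 ⇒ p = 7/9, and the value is (-3)·(7/9) + 8 = 17/3.
For Column: with q = P(b1), equating U's and D's payoffs gives −2q + 7 = 7q + 1 ⇒ q = 2/3.

2/3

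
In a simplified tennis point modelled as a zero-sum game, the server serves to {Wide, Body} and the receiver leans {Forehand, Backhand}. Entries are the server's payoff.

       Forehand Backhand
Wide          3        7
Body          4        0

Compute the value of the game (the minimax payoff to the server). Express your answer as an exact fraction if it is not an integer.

Row minima: Wide → 3, Body → 0; maximin = 3.
Column maxima: Forehand → 4, Backhand → 7; minimax = 4.
3 ≠ 4, so there is no saddle point; optimal play is mixed.
Let the server play Wide with probability p. Expected payoff against Forehand: 3p + 4(1−p) = −p + 4; against Backhand: 7p + 0(1−p) = 7p.
Setting these equal: −p + 4 = 7p ⇒ −8p = -4 ⇒ p = 1/2, and the value is (-1)·(1/2) + 4 = 7/2.
For the receiver: with q = P(Forehand), equating Wide's and Body's payoffs gives −4q + 7 = 4q ⇒ q = 7/8.

7/2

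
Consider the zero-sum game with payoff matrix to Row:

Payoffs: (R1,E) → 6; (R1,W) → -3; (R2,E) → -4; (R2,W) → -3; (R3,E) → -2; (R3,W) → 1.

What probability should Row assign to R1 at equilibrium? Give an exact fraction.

1/4

Row minima: R1 → -3, R2 → -4, R3 → -2; maximin = -2.
Column maxima: E → 6, W → 1; minimax = 1.
-2 ≠ 1, so there is no saddle point; optimal play is mixed.
R2 is strictly dominated by R3, so Row never plays it.
On the remaining 2×2 (R1, R3 vs E, W):
Let Row play R1 with probability p. Expected payoff against E: 6p + (-2)(1−p) = 8p − 2; against W: (-3)p + 1(1−p) = −4p + 1.
Setting these equal: 8p − 2 = −4p + 1 ⇒ 12p = 3 ⇒ p = 1/4, and the value is (8)·(1/4) − 2 = 0.
For Column: with q = P(E), equating R1's and R3's payoffs gives 9q − 3 = −3q + 1 ⇒ q = 1/3.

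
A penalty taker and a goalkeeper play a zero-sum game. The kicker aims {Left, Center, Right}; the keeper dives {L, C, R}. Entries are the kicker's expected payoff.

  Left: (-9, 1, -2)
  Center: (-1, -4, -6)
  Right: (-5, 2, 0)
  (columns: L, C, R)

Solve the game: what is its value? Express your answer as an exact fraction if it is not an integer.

Row minima: Left → -9, Center → -6, Right → -5; maximin = -5.
Column maxima: L → -1, C → 2, R → 0; minimax = -1.
-5 ≠ -1, so there is no saddle point; optimal play is mixed.
Left is strictly dominated by Right, so the kicker never plays it.
C is strictly dominated by R (it gives the kicker strictly more in every row), so the keeper never plays it.
On the remaining 2×2 (Center, Right vs L, R):
Let the kicker play Center with probability p. Expected payoff against L: (-1)p + (-5)(1−p) = 4p − 5; against R: (-6)p + 0(1−p) = −6p.
Setting these equal: 4p − 5 = −6p ⇒ 10p = 5 ⇒ p = 1/2, and the value is (4)·(1/2) − 5 = -3.
For the keeper: with q = P(L), equating Center's and Right's payoffs gives 5q − 6 = −5q ⇒ q = 3/5.

-3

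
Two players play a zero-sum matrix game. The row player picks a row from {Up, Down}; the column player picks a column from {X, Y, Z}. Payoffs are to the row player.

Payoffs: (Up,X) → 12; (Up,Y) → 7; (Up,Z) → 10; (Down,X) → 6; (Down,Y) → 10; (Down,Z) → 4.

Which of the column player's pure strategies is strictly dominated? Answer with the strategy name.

X

Z holds the row player's payoff strictly below X in every row: 10 < 12, 4 < 6.
So X is strictly dominated for the column player.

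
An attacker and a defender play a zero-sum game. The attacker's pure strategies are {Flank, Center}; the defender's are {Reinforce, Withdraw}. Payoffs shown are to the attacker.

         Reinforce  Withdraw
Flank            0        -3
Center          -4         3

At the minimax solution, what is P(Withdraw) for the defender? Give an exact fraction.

2/5

Row minima: Flank → -3, Center → -4; maximin = -3.
Column maxima: Reinforce → 0, Withdraw → 3; minimax = 0.
-3 ≠ 0, so there is no saddle point; optimal play is mixed.
Let the attacker play Flank with probability p. Expected payoff against Reinforce: 0p + (-4)(1−p) = 4p − 4; against Withdraw: (-3)p + 3(1−p) = −6p + 3.
Setting these equal: 4p − 4 = −6p + 3 ⇒ 10p = 7 ⇒ p = 7/10, and the value is (4)·(7/10) − 4 = -6/5.
For the defender: with q = P(Reinforce), equating Flank's and Center's payoffs gives 3q − 3 = −7q + 3 ⇒ q = 3/5.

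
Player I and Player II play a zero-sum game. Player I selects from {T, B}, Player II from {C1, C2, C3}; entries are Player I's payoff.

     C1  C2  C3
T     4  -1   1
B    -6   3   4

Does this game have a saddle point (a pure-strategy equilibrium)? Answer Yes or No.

No

Row minima: T → -1, B → -6; maximin = -1.
Column maxima: C1 → 4, C2 → 3, C3 → 4; minimax = 3.
-1 ≠ 3, so no pure-strategy equilibrium exists.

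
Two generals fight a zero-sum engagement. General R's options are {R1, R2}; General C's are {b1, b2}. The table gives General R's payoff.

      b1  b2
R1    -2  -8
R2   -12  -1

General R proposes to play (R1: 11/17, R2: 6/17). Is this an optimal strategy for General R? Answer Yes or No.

Against b1 this mix gives (11/17)·(-2) + (6/17)·(-12) = -94/17.
Against b2 this mix gives (11/17)·(-8) + (6/17)·(-1) = -94/17.
All of General C's active replies (b1, b2) yield -94/17, and no column does worse for General R. The mix makes General C indifferent and guarantees -94/17, so it is optimal.

Yes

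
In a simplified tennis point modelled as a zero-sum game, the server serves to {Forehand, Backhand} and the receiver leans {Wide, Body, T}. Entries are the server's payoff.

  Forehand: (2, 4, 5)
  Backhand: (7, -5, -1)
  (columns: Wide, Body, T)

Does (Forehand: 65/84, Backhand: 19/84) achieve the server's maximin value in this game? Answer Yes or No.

No

Against Wide this mix gives (65/84)·2 + (19/84)·7 = 263/84.
Against Body this mix gives (65/84)·4 + (19/84)·(-5) = 55/28.
Against T this mix gives (65/84)·5 + (19/84)·(-1) = 51/14.
The receiver will play Body, holding the server to 55/28. Shifting weight toward the row that does better against Body would raise this floor (the equalizing mix achieves 19/7 against both Body and Wide), so the proposed strategy is not optimal.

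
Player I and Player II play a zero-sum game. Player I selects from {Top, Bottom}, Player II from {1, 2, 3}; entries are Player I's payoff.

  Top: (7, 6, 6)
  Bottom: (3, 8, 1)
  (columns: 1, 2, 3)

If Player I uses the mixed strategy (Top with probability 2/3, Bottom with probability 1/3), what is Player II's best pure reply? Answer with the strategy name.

If Player II plays 1, Player I's expected payoff is (2/3)·7 + (1/3)·3 = 17/3.
If Player II plays 2, Player I's expected payoff is (2/3)·6 + (1/3)·8 = 20/3.
If Player II plays 3, Player I's expected payoff is (2/3)·6 + (1/3)·1 = 13/3.
Player II minimizes Player I's payoff; the smallest is 13/3, so the best response is 3.

3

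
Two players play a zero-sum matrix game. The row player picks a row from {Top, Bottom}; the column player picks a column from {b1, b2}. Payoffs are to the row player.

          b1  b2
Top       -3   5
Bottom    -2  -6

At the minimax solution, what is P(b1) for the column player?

Row minima: Top → -3, Bottom → -6; maximin = -3.
Column maxima: b1 → -2, b2 → 5; minimax = -2.
-3 ≠ -2, so there is no saddle point; optimal play is mixed.
Let the row player play Top with probability p. Expected payoff against b1: (-3)p + (-2)(1−p) = −p − 2; against b2: 5p + (-6)(1−p) = 11p − 6.
Setting these equal: −p − 2 = 11p − 6 ⇒ −12p = -4 ⇒ p = 1/3, and the value is (-1)·(1/3) − 2 = -7/3.
For the column player: with q = P(b1), equating Top's and Bottom's payoffs gives −8q + 5 = 4q − 6 ⇒ q = 11/12.

11/12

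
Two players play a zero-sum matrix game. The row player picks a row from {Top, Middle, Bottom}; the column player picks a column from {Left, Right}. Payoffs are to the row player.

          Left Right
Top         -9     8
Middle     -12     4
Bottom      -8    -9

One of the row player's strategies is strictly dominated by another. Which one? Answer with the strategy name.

Middle

Top gives a strictly higher payoff than Middle against every column: -9 > -12, 8 > 4.
So Middle is strictly dominated and the row player never plays it.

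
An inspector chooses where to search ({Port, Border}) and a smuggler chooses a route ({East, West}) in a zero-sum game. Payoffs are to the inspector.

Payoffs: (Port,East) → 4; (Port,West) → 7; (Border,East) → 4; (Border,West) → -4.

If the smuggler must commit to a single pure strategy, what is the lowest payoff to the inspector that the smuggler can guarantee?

Column maxima: East → 4, West → 7.
The smallest of these is 4.

4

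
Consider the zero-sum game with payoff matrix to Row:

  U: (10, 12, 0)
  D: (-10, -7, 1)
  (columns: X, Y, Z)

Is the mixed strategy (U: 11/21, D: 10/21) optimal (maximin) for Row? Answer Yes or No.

Against X this mix gives (11/21)·10 + (10/21)·(-10) = 10/21.
Against Y this mix gives (11/21)·12 + (10/21)·(-7) = 62/21.
Against Z this mix gives (11/21)·0 + (10/21)·1 = 10/21.
All of Column's active replies (X, Z) yield 10/21, and no column does worse for Row. The mix makes Column indifferent and guarantees 10/21, so it is optimal.

Yes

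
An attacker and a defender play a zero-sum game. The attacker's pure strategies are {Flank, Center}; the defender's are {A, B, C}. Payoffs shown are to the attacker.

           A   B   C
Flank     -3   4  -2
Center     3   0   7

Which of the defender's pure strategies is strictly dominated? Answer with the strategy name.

C

A holds the attacker's payoff strictly below C in every row: -3 < -2, 3 < 7.
So C is strictly dominated for the defender.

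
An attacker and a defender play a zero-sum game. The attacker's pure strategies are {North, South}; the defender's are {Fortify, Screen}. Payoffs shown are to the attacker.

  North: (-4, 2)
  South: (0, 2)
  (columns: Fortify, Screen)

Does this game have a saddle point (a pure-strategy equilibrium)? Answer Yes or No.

Row minima: North → -4, South → 0; maximin = 0.
Column maxima: Fortify → 0, Screen → 2; minimax = 0.
maximin = minimax = 0, so a saddle point exists.

Yes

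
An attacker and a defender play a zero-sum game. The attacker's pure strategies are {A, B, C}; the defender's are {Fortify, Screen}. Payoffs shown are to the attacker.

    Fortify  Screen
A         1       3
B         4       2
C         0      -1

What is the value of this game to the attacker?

Row minima: A → 1, B → 2, C → -1; maximin = 2.
Column maxima: Fortify → 4, Screen → 3; minimax = 3.
2 ≠ 3, so there is no saddle point; optimal play is mixed.
C is strictly dominated by A, so the attacker never plays it.
On the remaining 2×2 (A, B vs Fortify, Screen):
Let the attacker play A with probability p. Expected payoff against Fortify: 1p + 4(1−p) = −3p + 4; against Screen: 3p + 2(1−p) = p + 2.
Setting these equal: −3p + 4 = p + 2 ⇒ −4p = -2 ⇒ p = 1/2, and the value is (-3)·(1/2) + 4 = 5/2.
For the defender: with q = P(Fortify), equating A's and B's payoffs gives −2q + 3 = 2q + 2 ⇒ q = 1/4.

5/2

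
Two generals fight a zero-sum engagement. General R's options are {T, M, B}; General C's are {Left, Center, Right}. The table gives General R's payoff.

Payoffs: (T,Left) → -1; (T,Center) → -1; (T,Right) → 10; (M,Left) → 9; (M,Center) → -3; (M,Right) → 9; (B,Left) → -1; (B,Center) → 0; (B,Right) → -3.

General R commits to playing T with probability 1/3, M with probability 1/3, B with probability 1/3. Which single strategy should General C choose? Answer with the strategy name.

If General C plays Left, General R's expected payoff is (1/3)·(-1) + (1/3)·9 + (1/3)·(-1) = 7/3.
If General C plays Center, General R's expected payoff is (1/3)·(-1) + (1/3)·(-3) + (1/3)·0 = -4/3.
If General C plays Right, General R's expected payoff is (1/3)·10 + (1/3)·9 + (1/3)·(-3) = 16/3.
General C minimizes General R's payoff; the smallest is -4/3, so the best response is Center.

Center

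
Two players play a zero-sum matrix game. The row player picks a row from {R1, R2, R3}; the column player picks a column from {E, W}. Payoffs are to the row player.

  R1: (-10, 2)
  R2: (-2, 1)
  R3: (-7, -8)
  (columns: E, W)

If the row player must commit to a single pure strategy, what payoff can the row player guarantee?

-2

Row minima: R1 → -10, R2 → -2, R3 → -8.
The best of these is -2.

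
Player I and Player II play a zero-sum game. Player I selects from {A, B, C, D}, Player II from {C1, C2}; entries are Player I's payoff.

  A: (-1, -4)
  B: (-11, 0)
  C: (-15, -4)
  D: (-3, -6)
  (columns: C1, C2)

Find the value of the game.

-22/7

Row minima: A → -4, B → -11, C → -15, D → -6; maximin = -4.
Column maxima: C1 → -1, C2 → 0; minimax = -1.
-4 ≠ -1, so there is no saddle point; optimal play is mixed.
C is strictly dominated by B, so Player I never plays it.
D is strictly dominated by A, so Player I never plays it.
On the remaining 2×2 (A, B vs C1, C2):
Let Player I play A with probability p. Expected payoff against C1: (-1)p + (-11)(1−p) = 10p − 11; against C2: (-4)p + 0(1−p) = −4p.
Setting these equal: 10p − 11 = −4p ⇒ 14p = 11 ⇒ p = 11/14, and the value is (10)·(11/14) − 11 = -22/7.
For Player II: with q = P(C1), equating A's and B's payoffs gives 3q − 4 = −11q ⇒ q = 2/7.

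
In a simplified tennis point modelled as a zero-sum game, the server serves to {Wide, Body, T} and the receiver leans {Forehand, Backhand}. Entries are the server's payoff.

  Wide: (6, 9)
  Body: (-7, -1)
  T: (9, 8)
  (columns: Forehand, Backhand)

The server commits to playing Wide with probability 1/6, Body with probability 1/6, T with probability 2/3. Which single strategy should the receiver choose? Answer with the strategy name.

If the receiver plays Forehand, the server's expected payoff is (1/6)·6 + (1/6)·(-7) + (2/3)·9 = 35/6.
If the receiver plays Backhand, the server's expected payoff is (1/6)·9 + (1/6)·(-1) + (2/3)·8 = 20/3.
The receiver minimizes the server's payoff; the smallest is 35/6, so the best response is Forehand.

Forehand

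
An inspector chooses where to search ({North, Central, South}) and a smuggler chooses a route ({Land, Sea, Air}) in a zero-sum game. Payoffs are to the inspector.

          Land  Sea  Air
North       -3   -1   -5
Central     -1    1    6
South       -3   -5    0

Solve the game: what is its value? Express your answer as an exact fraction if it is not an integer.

Row minima: North → -5, Central → -1, South → -5; maximin = -1.
Column maxima: Land → -1, Sea → 1, Air → 6; minimax = -1.
Since maximin = minimax = -1, there is a saddle point and the value is -1.

-1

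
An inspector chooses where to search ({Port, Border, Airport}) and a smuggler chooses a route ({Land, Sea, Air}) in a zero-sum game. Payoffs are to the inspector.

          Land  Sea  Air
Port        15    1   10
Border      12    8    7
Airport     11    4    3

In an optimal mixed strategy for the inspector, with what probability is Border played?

Row minima: Port → 1, Border → 7, Airport → 3; maximin = 7.
Column maxima: Land → 15, Sea → 8, Air → 10; minimax = 8.
7 ≠ 8, so there is no saddle point; optimal play is mixed.
Airport is strictly dominated by Border, so the inspector never plays it.
Land is strictly dominated by Sea (it gives the inspector strictly more in every row), so the smuggler never plays it.
On the remaining 2×2 (Port, Border vs Sea, Air):
Let the inspector play Port with probability p. Expected payoff against Sea: 1p + 8(1−p) = −7p + 8; against Air: 10p + 7(1−p) = 3p + 7.
Setting these equal: −7p + 8 = 3p + 7 ⇒ −10p = -1 ⇒ p = 1/10, and the value is (-7)·(1/10) + 8 = 73/10.
For the smuggler: with q = P(Sea), equating Port's and Border's payoffs gives −9q + 10 = q + 7 ⇒ q = 3/10.

9/10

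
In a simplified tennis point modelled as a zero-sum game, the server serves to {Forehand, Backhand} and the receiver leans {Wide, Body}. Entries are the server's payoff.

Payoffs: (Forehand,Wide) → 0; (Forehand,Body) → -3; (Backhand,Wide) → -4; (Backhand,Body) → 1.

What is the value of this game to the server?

-3/2

Row minima: Forehand → -3, Backhand → -4; maximin = -3.
Column maxima: Wide → 0, Body → 1; minimax = 0.
-3 ≠ 0, so there is no saddle point; optimal play is mixed.
Let the server play Forehand with probability p. Expected payoff against Wide: 0p + (-4)(1−p) = 4p − 4; against Body: (-3)p + 1(1−p) = −4p + 1.
Setting these equal: 4p − 4 = −4p + 1 ⇒ 8p = 5 ⇒ p = 5/8, and the value is (4)·(5/8) − 4 = -3/2.
For the receiver: with q = P(Wide), equating Forehand's and Backhand's payoffs gives 3q − 3 = −5q + 1 ⇒ q = 1/2.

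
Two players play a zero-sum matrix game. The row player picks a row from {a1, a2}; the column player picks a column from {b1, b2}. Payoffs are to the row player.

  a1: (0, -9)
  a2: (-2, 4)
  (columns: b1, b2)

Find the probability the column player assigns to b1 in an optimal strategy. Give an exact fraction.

13/15

Row minima: a1 → -9, a2 → -2; maximin = -2.
Column maxima: b1 → 0, b2 → 4; minimax = 0.
-2 ≠ 0, so there is no saddle point; optimal play is mixed.
Let the row player play a1 with probability p. Expected payoff against b1: 0p + (-2)(1−p) = 2p − 2; against b2: (-9)p + 4(1−p) = −13p + 4.
Setting these equal: 2p − 2 = −13p + 4 ⇒ 15p = 6 ⇒ p = 2/5, and the value is (2)·(2/5) − 2 = -6/5.
For the column player: with q = P(b1), equating a1's and a2's payoffs gives 9q − 9 = −6q + 4 ⇒ q = 13/15.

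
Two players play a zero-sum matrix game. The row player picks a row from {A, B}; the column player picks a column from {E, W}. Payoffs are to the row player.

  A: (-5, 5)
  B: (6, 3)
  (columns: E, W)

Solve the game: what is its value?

45/13

Row minima: A → -5, B → 3; maximin = 3.
Column maxima: E → 6, W → 5; minimax = 5.
3 ≠ 5, so there is no saddle point; optimal play is mixed.
Let the row player play A with probability p. Expected payoff against E: (-5)p + 6(1−p) = −11p + 6; against W: 5p + 3(1−p) = 2p + 3.
Setting these equal: −11p + 6 = 2p + 3 ⇒ −13p = -3 ⇒ p = 3/13, and the value is (-11)·(3/13) + 6 = 45/13.
For the column player: with q = P(E), equating A's and B's payoffs gives −10q + 5 = 3q + 3 ⇒ q = 2/13.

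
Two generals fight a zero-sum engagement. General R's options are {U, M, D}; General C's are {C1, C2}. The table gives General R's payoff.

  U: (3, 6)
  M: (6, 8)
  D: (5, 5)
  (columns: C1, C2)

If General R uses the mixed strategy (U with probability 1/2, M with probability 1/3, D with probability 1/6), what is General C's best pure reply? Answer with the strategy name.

If General C plays C1, General R's expected payoff is (1/2)·3 + (1/3)·6 + (1/6)·5 = 13/3.
If General C plays C2, General R's expected payoff is (1/2)·6 + (1/3)·8 + (1/6)·5 = 13/2.
General C minimizes General R's payoff; the smallest is 13/3, so the best response is C1.

C1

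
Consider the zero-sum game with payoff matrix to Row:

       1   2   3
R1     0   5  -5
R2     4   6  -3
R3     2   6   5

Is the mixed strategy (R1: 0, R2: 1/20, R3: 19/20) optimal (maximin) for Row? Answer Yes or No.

No

Against 1 this mix gives (1/20)·4 + (19/20)·2 = 21/10.
Against 2 this mix gives (1/20)·6 + (19/20)·6 = 6.
Against 3 this mix gives (1/20)·(-3) + (19/20)·5 = 23/5.
Column will play 1, holding Row to 21/10. Shifting weight toward the row that does better against 1 would raise this floor (the equalizing mix achieves 13/5 against both 1 and 3), so the proposed strategy is not optimal.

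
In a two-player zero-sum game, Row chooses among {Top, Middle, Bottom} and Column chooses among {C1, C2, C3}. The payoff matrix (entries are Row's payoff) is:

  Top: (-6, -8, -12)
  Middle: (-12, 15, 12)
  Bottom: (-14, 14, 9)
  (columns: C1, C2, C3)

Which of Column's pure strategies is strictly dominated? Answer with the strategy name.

C3 holds Row's payoff strictly below C2 in every row: -12 < -8, 12 < 15, 9 < 14.
So C2 is strictly dominated for Column.

C2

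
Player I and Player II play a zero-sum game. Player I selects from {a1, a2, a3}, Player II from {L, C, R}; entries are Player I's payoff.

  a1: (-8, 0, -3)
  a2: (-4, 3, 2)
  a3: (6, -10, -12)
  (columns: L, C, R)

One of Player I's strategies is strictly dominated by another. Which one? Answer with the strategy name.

a1

a2 gives a strictly higher payoff than a1 against every column: -4 > -8, 3 > 0, 2 > -3.
So a1 is strictly dominated and Player I never plays it.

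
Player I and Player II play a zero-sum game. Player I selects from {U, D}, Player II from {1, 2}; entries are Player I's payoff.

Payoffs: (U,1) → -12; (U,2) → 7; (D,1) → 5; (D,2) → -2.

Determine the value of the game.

11/26

Row minima: U → -12, D → -2; maximin = -2.
Column maxima: 1 → 5, 2 → 7; minimax = 5.
-2 ≠ 5, so there is no saddle point; optimal play is mixed.
Let Player I play U with probability p. Expected payoff against 1: (-12)p + 5(1−p) = −17p + 5; against 2: 7p + (-2)(1−p) = 9p − 2.
Setting these equal: −17p + 5 = 9p − 2 ⇒ −26p = -7 ⇒ p = 7/26, and the value is (-17)·(7/26) + 5 = 11/26.
For Player II: with q = P(1), equating U's and D's payoffs gives −19q + 7 = 7q − 2 ⇒ q = 9/26.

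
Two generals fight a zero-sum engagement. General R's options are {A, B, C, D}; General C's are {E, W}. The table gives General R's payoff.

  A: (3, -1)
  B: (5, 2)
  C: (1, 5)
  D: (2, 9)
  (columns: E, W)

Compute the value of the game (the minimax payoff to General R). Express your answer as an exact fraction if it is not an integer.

41/10

Row minima: A → -1, B → 2, C → 1, D → 2; maximin = 2.
Column maxima: E → 5, W → 9; minimax = 5.
2 ≠ 5, so there is no saddle point; optimal play is mixed.
A is strictly dominated by B, so General R never plays it.
C is strictly dominated by D, so General R never plays it.
On the remaining 2×2 (B, D vs E, W):
Let General R play B with probability p. Expected payoff against E: 5p + 2(1−p) = 3p + 2; against W: 2p + 9(1−p) = −7p + 9.
Setting these equal: 3p + 2 = −7p + 9 ⇒ 10p = 7 ⇒ p = 7/10, and the value is (3)·(7/10) + 2 = 41/10.
For General C: with q = P(E), equating B's and D's payoffs gives 3q + 2 = −7q + 9 ⇒ q = 7/10.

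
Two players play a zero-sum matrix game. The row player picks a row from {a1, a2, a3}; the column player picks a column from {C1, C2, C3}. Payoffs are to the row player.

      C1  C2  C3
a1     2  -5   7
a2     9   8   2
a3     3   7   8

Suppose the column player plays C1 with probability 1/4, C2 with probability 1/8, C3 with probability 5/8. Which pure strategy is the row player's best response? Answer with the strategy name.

a3

Expected payoff of a1: (1/4)·2 + (1/8)·(-5) + (5/8)·7 = 17/4.
Expected payoff of a2: (1/4)·9 + (1/8)·8 + (5/8)·2 = 9/2.
Expected payoff of a3: (1/4)·3 + (1/8)·7 + (5/8)·8 = 53/8.
The largest is 53/8, so the row player's best response is a3.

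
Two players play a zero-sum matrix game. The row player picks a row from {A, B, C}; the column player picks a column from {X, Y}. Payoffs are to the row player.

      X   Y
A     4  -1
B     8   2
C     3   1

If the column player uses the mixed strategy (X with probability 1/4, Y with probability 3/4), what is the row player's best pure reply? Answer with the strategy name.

Expected payoff of A: (1/4)·4 + (3/4)·(-1) = 1/4.
Expected payoff of B: (1/4)·8 + (3/4)·2 = 7/2.
Expected payoff of C: (1/4)·3 + (3/4)·1 = 3/2.
The largest is 7/2, so the row player's best response is B.

B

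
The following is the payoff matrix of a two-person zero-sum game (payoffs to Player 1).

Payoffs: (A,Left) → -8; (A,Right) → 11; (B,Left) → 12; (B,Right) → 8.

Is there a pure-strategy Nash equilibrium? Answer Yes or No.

No

Row minima: A → -8, B → 8; maximin = 8.
Column maxima: Left → 12, Right → 11; minimax = 11.
8 ≠ 11, so no pure-strategy equilibrium exists.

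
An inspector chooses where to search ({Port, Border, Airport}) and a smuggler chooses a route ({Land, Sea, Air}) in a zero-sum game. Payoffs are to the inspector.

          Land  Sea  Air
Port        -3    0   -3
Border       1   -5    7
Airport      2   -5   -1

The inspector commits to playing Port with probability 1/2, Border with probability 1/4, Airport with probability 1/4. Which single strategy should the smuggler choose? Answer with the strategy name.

Sea

If the smuggler plays Land, the inspector's expected payoff is (1/2)·(-3) + (1/4)·1 + (1/4)·2 = -3/4.
If the smuggler plays Sea, the inspector's expected payoff is (1/2)·0 + (1/4)·(-5) + (1/4)·(-5) = -5/2.
If the smuggler plays Air, the inspector's expected payoff is (1/2)·(-3) + (1/4)·7 + (1/4)·(-1) = 0.
The smuggler minimizes the inspector's payoff; the smallest is -5/2, so the best response is Sea.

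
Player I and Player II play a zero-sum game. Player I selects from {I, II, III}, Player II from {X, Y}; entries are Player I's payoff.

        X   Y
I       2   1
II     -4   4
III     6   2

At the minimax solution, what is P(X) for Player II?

1/6

Row minima: I → 1, II → -4, III → 2; maximin = 2.
Column maxima: X → 6, Y → 4; minimax = 4.
2 ≠ 4, so there is no saddle point; optimal play is mixed.
I is strictly dominated by III, so Player I never plays it.
On the remaining 2×2 (II, III vs X, Y):
Let Player I play II with probability p. Expected payoff against X: (-4)p + 6(1−p) = −10p + 6; against Y: 4p + 2(1−p) = 2p + 2.
Setting these equal: −10p + 6 = 2p + 2 ⇒ −12p = -4 ⇒ p = 1/3, and the value is (-10)·(1/3) + 6 = 8/3.
For Player II: with q = P(X), equating II's and III's payoffs gives −8q + 4 = 4q + 2 ⇒ q = 1/6.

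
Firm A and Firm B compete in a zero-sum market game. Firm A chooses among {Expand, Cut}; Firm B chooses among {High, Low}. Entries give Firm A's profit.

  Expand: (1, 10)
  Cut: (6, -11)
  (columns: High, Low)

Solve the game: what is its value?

71/26

Row minima: Expand → 1, Cut → -11; maximin = 1.
Column maxima: High → 6, Low → 10; minimax = 6.
1 ≠ 6, so there is no saddle point; optimal play is mixed.
Let Firm A play Expand with probability p. Expected payoff against High: 1p + 6(1−p) = −5p + 6; against Low: 10p + (-11)(1−p) = 21p − 11.
Setting these equal: −5p + 6 = 21p − 11 ⇒ −26p = -17 ⇒ p = 17/26, and the value is (-5)·(17/26) + 6 = 71/26.
For Firm B: with q = P(High), equating Expand's and Cut's payoffs gives −9q + 10 = 17q − 11 ⇒ q = 21/26.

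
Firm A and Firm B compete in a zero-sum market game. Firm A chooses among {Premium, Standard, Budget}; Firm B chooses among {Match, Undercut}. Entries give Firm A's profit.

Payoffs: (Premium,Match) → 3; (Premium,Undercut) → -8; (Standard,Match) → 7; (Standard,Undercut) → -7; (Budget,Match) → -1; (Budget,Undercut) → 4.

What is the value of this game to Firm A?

21/19

Row minima: Premium → -8, Standard → -7, Budget → -1; maximin = -1.
Column maxima: Match → 7, Undercut → 4; minimax = 4.
-1 ≠ 4, so there is no saddle point; optimal play is mixed.
Premium is strictly dominated by Standard, so Firm A never plays it.
On the remaining 2×2 (Standard, Budget vs Match, Undercut):
Let Firm A play Standard with probability p. Expected payoff against Match: 7p + (-1)(1−p) = 8p − 1; against Undercut: (-7)p + 4(1−p) = −11p + 4.
Setting these equal: 8p − 1 = −11p + 4 ⇒ 19p = 5 ⇒ p = 5/19, and the value is (8)·(5/19) − 1 = 21/19.
For Firm B: with q = P(Match), equating Standard's and Budget's payoffs gives 14q − 7 = −5q + 4 ⇒ q = 11/19.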